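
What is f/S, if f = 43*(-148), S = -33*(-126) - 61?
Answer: -6364/4097 ≈ -1.5533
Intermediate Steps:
S = 4097 (S = 4158 - 61 = 4097)
f = -6364
f/S = -6364/4097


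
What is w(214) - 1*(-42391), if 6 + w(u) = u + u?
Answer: 42813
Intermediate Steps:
w(u) = -6 + 2*u (w(u) = -6 + (u + u) = -6 + 2*u)
w(214) - 1*(-42391) = (-6 + 2*214) - 1*(-42391) = (-6 + 428) + 42391 = 422 + 42391 = 42813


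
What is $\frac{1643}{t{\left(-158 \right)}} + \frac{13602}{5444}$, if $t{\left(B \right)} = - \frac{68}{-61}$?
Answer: $\frac{136634737}{92548} \approx 1476.4$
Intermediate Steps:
$t{\left(B \right)} = \frac{68}{61}$ ($t{\left(B \right)} = \left(-68\right) \left(- \frac{1}{61}\right) = \frac{68}{61}$)
$\frac{1643}{t{\left(-158 \right)}} + \frac{13602}{5444} = \frac{1643}{\frac{68}{61}} + \frac{13602}{5444} = 1643 \cdot \frac{61}{68} + 13602 \cdot \frac{1}{5444} = \frac{100223}{68} + \frac{6801}{2722} = \frac{136634737}{92548}$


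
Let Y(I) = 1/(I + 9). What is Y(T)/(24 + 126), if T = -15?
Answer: -1/900 ≈ -0.0011111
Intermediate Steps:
Y(I) = 1/(9 + I)
Y(T)/(24 + 126) = 1/((24 + 126)*(9 - 15)) = 1/(150*(-6)) = (1/150)*(-⅙) = -1/900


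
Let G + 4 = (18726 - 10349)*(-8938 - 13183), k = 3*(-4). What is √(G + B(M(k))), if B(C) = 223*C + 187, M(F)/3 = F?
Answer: I*√185315462 ≈ 13613.0*I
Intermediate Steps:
k = -12
M(F) = 3*F
B(C) = 187 + 223*C
G = -185307621 (G = -4 + (18726 - 10349)*(-8938 - 13183) = -4 + 8377*(-22121) = -4 - 185307617 = -185307621)
√(G + B(M(k))) = √(-185307621 + (187 + 223*(3*(-12)))) = √(-185307621 + (187 + 223*(-36))) = √(-185307621 + (187 - 8028)) = √(-185307621 - 7841) = √(-185315462) = I*√185315462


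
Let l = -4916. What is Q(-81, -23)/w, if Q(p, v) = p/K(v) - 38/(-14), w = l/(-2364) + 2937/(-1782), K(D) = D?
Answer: 10680552/738829 ≈ 14.456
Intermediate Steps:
w = 4589/10638 (w = -4916/(-2364) + 2937/(-1782) = -4916*(-1/2364) + 2937*(-1/1782) = 1229/591 - 89/54 = 4589/10638 ≈ 0.43138)
Q(p, v) = 19/7 + p/v (Q(p, v) = p/v - 38/(-14) = p/v - 38*(-1/14) = p/v + 19/7 = 19/7 + p/v)
Q(-81, -23)/w = (19/7 - 81/(-23))/(4589/10638) = (19/7 - 81*(-1/23))*(10638/4589) = (19/7 + 81/23)*(10638/4589) = (1004/161)*(10638/4589) = 10680552/738829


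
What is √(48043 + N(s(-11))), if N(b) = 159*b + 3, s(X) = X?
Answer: √46297 ≈ 215.17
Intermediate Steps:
N(b) = 3 + 159*b
√(48043 + N(s(-11))) = √(48043 + (3 + 159*(-11))) = √(48043 + (3 - 1749)) = √(48043 - 1746) = √46297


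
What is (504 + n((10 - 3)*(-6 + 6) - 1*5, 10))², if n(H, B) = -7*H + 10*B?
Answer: 408321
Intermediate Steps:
(504 + n((10 - 3)*(-6 + 6) - 1*5, 10))² = (504 + (-7*((10 - 3)*(-6 + 6) - 1*5) + 10*10))² = (504 + (-7*(7*0 - 5) + 100))² = (504 + (-7*(0 - 5) + 100))² = (504 + (-7*(-5) + 100))² = (504 + (35 + 100))² = (504 + 135)² = 639² = 408321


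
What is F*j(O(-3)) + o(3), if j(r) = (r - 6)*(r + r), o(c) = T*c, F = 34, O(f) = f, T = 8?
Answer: 1860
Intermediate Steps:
o(c) = 8*c
j(r) = 2*r*(-6 + r) (j(r) = (-6 + r)*(2*r) = 2*r*(-6 + r))
F*j(O(-3)) + o(3) = 34*(2*(-3)*(-6 - 3)) + 8*3 = 34*(2*(-3)*(-9)) + 24 = 34*54 + 24 = 1836 + 24 = 1860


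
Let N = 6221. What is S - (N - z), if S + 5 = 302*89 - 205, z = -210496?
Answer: -190049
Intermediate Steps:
S = 26668 (S = -5 + (302*89 - 205) = -5 + (26878 - 205) = -5 + 26673 = 26668)
S - (N - z) = 26668 - (6221 - 1*(-210496)) = 26668 - (6221 + 210496) = 26668 - 1*216717 = 26668 - 216717 = -190049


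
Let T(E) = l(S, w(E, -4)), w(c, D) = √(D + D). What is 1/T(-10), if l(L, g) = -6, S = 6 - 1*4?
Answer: -⅙ ≈ -0.16667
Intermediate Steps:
S = 2 (S = 6 - 4 = 2)
w(c, D) = √2*√D (w(c, D) = √(2*D) = √2*√D)
T(E) = -6
1/T(-10) = 1/(-6) = -⅙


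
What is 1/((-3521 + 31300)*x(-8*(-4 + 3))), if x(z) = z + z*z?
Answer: 1/2000088 ≈ 4.9998e-7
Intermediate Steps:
x(z) = z + z**2
1/((-3521 + 31300)*x(-8*(-4 + 3))) = 1/((-3521 + 31300)*(((-8*(-4 + 3))*(1 - 8*(-4 + 3))))) = 1/(27779*(((-8*(-1))*(1 - 8*(-1))))) = 1/(27779*((8*(1 + 8)))) = 1/(27779*((8*9))) = (1/27779)/72 = (1/27779)*(1/72) = 1/2000088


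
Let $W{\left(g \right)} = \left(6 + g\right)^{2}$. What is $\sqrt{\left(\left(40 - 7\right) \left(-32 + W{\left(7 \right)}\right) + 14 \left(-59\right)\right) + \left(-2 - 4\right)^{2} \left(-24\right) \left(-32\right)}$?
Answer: $\sqrt{31343} \approx 177.04$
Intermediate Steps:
$\sqrt{\left(\left(40 - 7\right) \left(-32 + W{\left(7 \right)}\right) + 14 \left(-59\right)\right) + \left(-2 - 4\right)^{2} \left(-24\right) \left(-32\right)} = \sqrt{\left(\left(40 - 7\right) \left(-32 + \left(6 + 7\right)^{2}\right) + 14 \left(-59\right)\right) + \left(-2 - 4\right)^{2} \left(-24\right) \left(-32\right)} = \sqrt{\left(33 \left(-32 + 13^{2}\right) - 826\right) + \left(-6\right)^{2} \left(-24\right) \left(-32\right)} = \sqrt{\left(33 \left(-32 + 169\right) - 826\right) + 36 \left(-24\right) \left(-32\right)} = \sqrt{\left(33 \cdot 137 - 826\right) - -27648} = \sqrt{\left(4521 - 826\right) + 27648} = \sqrt{3695 + 27648} = \sqrt{31343}$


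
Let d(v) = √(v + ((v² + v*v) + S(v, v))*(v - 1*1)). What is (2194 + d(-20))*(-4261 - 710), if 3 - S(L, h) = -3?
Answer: -10906374 - 4971*I*√16946 ≈ -1.0906e+7 - 6.4711e+5*I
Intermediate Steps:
S(L, h) = 6 (S(L, h) = 3 - 1*(-3) = 3 + 3 = 6)
d(v) = √(v + (-1 + v)*(6 + 2*v²)) (d(v) = √(v + ((v² + v*v) + 6)*(v - 1*1)) = √(v + ((v² + v²) + 6)*(v - 1)) = √(v + (2*v² + 6)*(-1 + v)) = √(v + (6 + 2*v²)*(-1 + v)) = √(v + (-1 + v)*(6 + 2*v²)))
(2194 + d(-20))*(-4261 - 710) = (2194 + √(-6 - 2*(-20)² + 2*(-20)³ + 7*(-20)))*(-4261 - 710) = (2194 + √(-6 - 2*400 + 2*(-8000) - 140))*(-4971) = (2194 + √(-6 - 800 - 16000 - 140))*(-4971) = (2194 + √(-16946))*(-4971) = (2194 + I*√16946)*(-4971) = -10906374 - 4971*I*√16946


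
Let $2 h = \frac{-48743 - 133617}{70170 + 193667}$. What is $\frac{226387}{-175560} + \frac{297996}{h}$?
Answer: $- \frac{98592600240227}{114339720} \approx -8.6228 \cdot 10^{5}$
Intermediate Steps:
$h = - \frac{91180}{263837}$ ($h = \frac{\left(-48743 - 133617\right) \frac{1}{70170 + 193667}}{2} = \frac{\left(-182360\right) \frac{1}{263837}}{2} = \frac{1}{2} \left(- \frac{182360}{263837}\right) = - \frac{91180}{263837} \approx -0.34559$)
$\frac{226387}{-175560} + \frac{297996}{h} = \frac{226387}{-175560} + \frac{297996}{- \frac{91180}{263837}} = 226387 \left(- \frac{1}{175560}\right) + 297996 \left(- \frac{263837}{91180}\right) = - \frac{32341}{25080} - \frac{19655592663}{22795} = - \frac{98592600240227}{114339720}$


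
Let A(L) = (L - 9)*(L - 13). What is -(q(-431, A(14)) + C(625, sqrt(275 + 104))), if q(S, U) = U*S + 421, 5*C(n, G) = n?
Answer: 1609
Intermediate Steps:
C(n, G) = n/5
A(L) = (-13 + L)*(-9 + L) (A(L) = (-9 + L)*(-13 + L) = (-13 + L)*(-9 + L))
q(S, U) = 421 + S*U (q(S, U) = S*U + 421 = 421 + S*U)
-(q(-431, A(14)) + C(625, sqrt(275 + 104))) = -((421 - 431*(117 + 14**2 - 22*14)) + (1/5)*625) = -((421 - 431*(117 + 196 - 308)) + 125) = -((421 - 431*5) + 125) = -((421 - 2155) + 125) = -(-1734 + 125) = -1*(-1609) = 1609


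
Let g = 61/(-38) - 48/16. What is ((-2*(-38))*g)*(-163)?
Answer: 57050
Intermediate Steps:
g = -175/38 (g = 61*(-1/38) - 48*1/16 = -61/38 - 3 = -175/38 ≈ -4.6053)
((-2*(-38))*g)*(-163) = (-2*(-38)*(-175/38))*(-163) = (76*(-175/38))*(-163) = -350*(-163) = 57050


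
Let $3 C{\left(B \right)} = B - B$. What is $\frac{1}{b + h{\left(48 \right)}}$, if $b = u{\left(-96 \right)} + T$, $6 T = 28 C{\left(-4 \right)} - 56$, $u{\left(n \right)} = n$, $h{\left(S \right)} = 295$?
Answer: $\frac{3}{569} \approx 0.0052724$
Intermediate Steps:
$C{\left(B \right)} = 0$ ($C{\left(B \right)} = \frac{B - B}{3} = \frac{1}{3} \cdot 0 = 0$)
$T = - \frac{28}{3}$ ($T = \frac{28 \cdot 0 - 56}{6} = \frac{0 - 56}{6} = \frac{1}{6} \left(-56\right) = - \frac{28}{3} \approx -9.3333$)
$b = - \frac{316}{3}$ ($b = -96 - \frac{28}{3} = - \frac{316}{3} \approx -105.33$)
$\frac{1}{b + h{\left(48 \right)}} = \frac{1}{- \frac{316}{3} + 295} = \frac{1}{\frac{569}{3}} = \frac{3}{569}$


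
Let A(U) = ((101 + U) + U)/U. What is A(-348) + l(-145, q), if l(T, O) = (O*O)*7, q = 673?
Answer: 1103335639/348 ≈ 3.1705e+6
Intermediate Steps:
l(T, O) = 7*O² (l(T, O) = O²*7 = 7*O²)
A(U) = (101 + 2*U)/U
A(-348) + l(-145, q) = (2 + 101/(-348)) + 7*673² = (2 + 101*(-1/348)) + 7*452929 = (2 - 101/348) + 3170503 = 595/348 + 3170503 = 1103335639/348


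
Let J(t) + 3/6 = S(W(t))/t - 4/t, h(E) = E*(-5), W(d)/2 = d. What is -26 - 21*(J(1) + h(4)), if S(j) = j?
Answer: 893/2 ≈ 446.50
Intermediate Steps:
W(d) = 2*d
h(E) = -5*E
J(t) = 3/2 - 4/t (J(t) = -½ + ((2*t)/t - 4/t) = -½ + (2 - 4/t) = 3/2 - 4/t)
-26 - 21*(J(1) + h(4)) = -26 - 21*((3/2 - 4/1) - 5*4) = -26 - 21*((3/2 - 4*1) - 20) = -26 - 21*((3/2 - 4) - 20) = -26 - 21*(-5/2 - 20) = -26 - 21*(-45)/2 = -26 - 21*(-45/2) = -26 + 945/2 = 893/2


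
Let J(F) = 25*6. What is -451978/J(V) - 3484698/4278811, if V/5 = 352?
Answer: -967225571429/320910825 ≈ -3014.0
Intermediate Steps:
V = 1760 (V = 5*352 = 1760)
J(F) = 150
-451978/J(V) - 3484698/4278811 = -451978/150 - 3484698/4278811 = -451978*1/150 - 3484698*1/4278811 = -225989/75 - 3484698/4278811 = -967225571429/320910825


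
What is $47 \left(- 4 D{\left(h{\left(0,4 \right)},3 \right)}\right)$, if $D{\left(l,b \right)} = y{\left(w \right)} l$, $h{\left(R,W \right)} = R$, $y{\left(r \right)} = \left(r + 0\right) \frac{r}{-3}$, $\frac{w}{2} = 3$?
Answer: $0$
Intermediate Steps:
$w = 6$ ($w = 2 \cdot 3 = 6$)
$y{\left(r \right)} = - \frac{r^{2}}{3}$ ($y{\left(r \right)} = r r \left(- \frac{1}{3}\right) = r \left(- \frac{r}{3}\right) = - \frac{r^{2}}{3}$)
$D{\left(l,b \right)} = - 12 l$ ($D{\left(l,b \right)} = - \frac{6^{2}}{3} l = \left(- \frac{1}{3}\right) 36 l = - 12 l$)
$47 \left(- 4 D{\left(h{\left(0,4 \right)},3 \right)}\right) = 47 \left(- 4 \left(\left(-12\right) 0\right)\right) = 47 \left(\left(-4\right) 0\right) = 47 \cdot 0 = 0$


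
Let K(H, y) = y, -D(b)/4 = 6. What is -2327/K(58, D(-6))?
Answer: 2327/24 ≈ 96.958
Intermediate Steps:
D(b) = -24 (D(b) = -4*6 = -24)
-2327/K(58, D(-6)) = -2327/(-24) = -2327*(-1/24) = 2327/24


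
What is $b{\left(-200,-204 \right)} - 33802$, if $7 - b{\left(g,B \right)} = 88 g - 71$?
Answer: $-16124$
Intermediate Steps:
$b{\left(g,B \right)} = 78 - 88 g$ ($b{\left(g,B \right)} = 7 - \left(88 g - 71\right) = 7 - \left(-71 + 88 g\right) = 78 - 88 g$)
$b{\left(-200,-204 \right)} - 33802 = \left(78 - -17600\right) - 33802 = \left(78 + 17600\right) - 33802 = 17678 - 33802 = -16124$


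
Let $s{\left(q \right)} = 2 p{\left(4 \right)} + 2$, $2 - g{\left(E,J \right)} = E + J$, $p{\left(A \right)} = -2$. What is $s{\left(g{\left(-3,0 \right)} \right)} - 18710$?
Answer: $-18712$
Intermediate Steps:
$g{\left(E,J \right)} = 2 - E - J$ ($g{\left(E,J \right)} = 2 - \left(E + J\right) = 2 - E - J$)
$s{\left(q \right)} = -2$ ($s{\left(q \right)} = 2 \left(-2\right) + 2 = -4 + 2 = -2$)
$s{\left(g{\left(-3,0 \right)} \right)} - 18710 = -2 - 18710 = -18712$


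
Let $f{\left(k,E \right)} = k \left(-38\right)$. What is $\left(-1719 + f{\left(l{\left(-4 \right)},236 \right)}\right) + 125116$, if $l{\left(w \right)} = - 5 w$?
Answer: $122637$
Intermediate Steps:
$f{\left(k,E \right)} = - 38 k$
$\left(-1719 + f{\left(l{\left(-4 \right)},236 \right)}\right) + 125116 = \left(-1719 - 38 \left(\left(-5\right) \left(-4\right)\right)\right) + 125116 = \left(-1719 - 760\right) + 125116 = -2479 + 125116 = 122637$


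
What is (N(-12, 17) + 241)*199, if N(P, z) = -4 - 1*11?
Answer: 44974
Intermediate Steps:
N(P, z) = -15 (N(P, z) = -4 - 11 = -15)
(N(-12, 17) + 241)*199 = (-15 + 241)*199 = 226*199 = 44974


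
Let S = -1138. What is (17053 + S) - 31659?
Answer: -15744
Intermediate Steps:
(17053 + S) - 31659 = (17053 - 1138) - 31659 = 15915 - 31659 = -15744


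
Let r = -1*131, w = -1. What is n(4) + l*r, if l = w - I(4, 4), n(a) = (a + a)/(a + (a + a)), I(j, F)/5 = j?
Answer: 8255/3 ≈ 2751.7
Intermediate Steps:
I(j, F) = 5*j
n(a) = ⅔ (n(a) = (2*a)/(a + 2*a) = (2*a)/((3*a)) = (2*a)*(1/(3*a)) = ⅔)
r = -131
l = -21 (l = -1 - 5*4 = -1 - 1*20 = -1 - 20 = -21)
n(4) + l*r = ⅔ - 21*(-131) = ⅔ + 2751 = 8255/3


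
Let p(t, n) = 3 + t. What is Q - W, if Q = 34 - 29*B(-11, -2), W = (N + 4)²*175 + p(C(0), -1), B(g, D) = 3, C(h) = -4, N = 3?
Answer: -8627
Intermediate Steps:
W = 8574 (W = (3 + 4)²*175 + (3 - 4) = 7²*175 - 1 = 49*175 - 1 = 8575 - 1 = 8574)
Q = -53 (Q = 34 - 29*3 = 34 - 87 = -53)
Q - W = -53 - 1*8574 = -53 - 8574 = -8627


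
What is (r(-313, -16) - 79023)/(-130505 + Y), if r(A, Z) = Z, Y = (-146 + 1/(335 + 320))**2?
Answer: 33909706975/46845001984 ≈ 0.72387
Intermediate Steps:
Y = 9144905641/429025 (Y = (-146 + 1/655)**2 = (-95629/655)**2 = 9144905641/429025 ≈ 21316.)
(r(-313, -16) - 79023)/(-130505 + Y) = (-16 - 79023)/(-130505 + 9144905641/429025) = -79039/(-46845001984/429025) = -79039*(-429025/46845001984) = 33909706975/46845001984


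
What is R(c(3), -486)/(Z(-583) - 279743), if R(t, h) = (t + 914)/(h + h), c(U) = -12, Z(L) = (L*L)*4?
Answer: -451/524789118 ≈ -8.5939e-7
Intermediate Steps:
Z(L) = 4*L² (Z(L) = L²*4 = 4*L²)
R(t, h) = (914 + t)/(2*h) (R(t, h) = (914 + t)/((2*h)) = (914 + t)*(1/(2*h)) = (914 + t)/(2*h))
R(c(3), -486)/(Z(-583) - 279743) = ((½)*(914 - 12)/(-486))/(4*(-583)² - 279743) = ((½)*(-1/486)*902)/(4*339889 - 279743) = -451/(486*(1359556 - 279743)) = -451/486/1079813 = -451/486*1/1079813 = -451/524789118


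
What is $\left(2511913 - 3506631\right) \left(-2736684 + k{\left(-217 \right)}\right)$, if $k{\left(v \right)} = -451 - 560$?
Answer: $2723234495010$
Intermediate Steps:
$k{\left(v \right)} = -1011$
$\left(2511913 - 3506631\right) \left(-2736684 + k{\left(-217 \right)}\right) = \left(2511913 - 3506631\right) \left(-2736684 - 1011\right) = \left(-994718\right) \left(-2737695\right) = 2723234495010$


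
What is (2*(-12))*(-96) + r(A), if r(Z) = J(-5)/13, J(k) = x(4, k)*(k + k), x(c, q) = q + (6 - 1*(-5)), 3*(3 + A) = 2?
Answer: 29892/13 ≈ 2299.4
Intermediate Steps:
A = -7/3 (A = -3 + (⅓)*2 = -3 + ⅔ = -7/3 ≈ -2.3333)
x(c, q) = 11 + q (x(c, q) = q + (6 + 5) = q + 11 = 11 + q)
J(k) = 2*k*(11 + k) (J(k) = (11 + k)*(k + k) = (11 + k)*(2*k) = 2*k*(11 + k))
r(Z) = -60/13 (r(Z) = (2*(-5)*(11 - 5))/13 = (2*(-5)*6)*(1/13) = -60*1/13 = -60/13)
(2*(-12))*(-96) + r(A) = (2*(-12))*(-96) - 60/13 = -24*(-96) - 60/13 = 2304 - 60/13 = 29892/13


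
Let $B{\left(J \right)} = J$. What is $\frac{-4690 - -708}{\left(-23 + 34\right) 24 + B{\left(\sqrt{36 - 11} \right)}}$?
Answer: $- \frac{3982}{269} \approx -14.803$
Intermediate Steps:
$\frac{-4690 - -708}{\left(-23 + 34\right) 24 + B{\left(\sqrt{36 - 11} \right)}} = \frac{-4690 - -708}{\left(-23 + 34\right) 24 + \sqrt{36 - 11}} = \frac{-4690 + 708}{11 \cdot 24 + \sqrt{25}} = - \frac{3982}{264 + 5} = - \frac{3982}{269}$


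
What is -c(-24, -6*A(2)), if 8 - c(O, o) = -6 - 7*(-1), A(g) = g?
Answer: -7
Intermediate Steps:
c(O, o) = 7 (c(O, o) = 8 - (-6 - 7*(-1)) = 8 - (-6 + 7) = 8 - 1*1 = 8 - 1 = 7)
-c(-24, -6*A(2)) = -1*7 = -7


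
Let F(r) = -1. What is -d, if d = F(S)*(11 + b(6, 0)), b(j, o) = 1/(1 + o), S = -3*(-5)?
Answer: 12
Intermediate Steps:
S = 15
d = -12 (d = -(11 + 1/(1 + 0)) = -(11 + 1/1) = -(11 + 1) = -1*12 = -12)
-d = -1*(-12) = 12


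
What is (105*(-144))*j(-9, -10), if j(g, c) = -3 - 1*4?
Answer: 105840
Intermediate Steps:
j(g, c) = -7 (j(g, c) = -3 - 4 = -7)
(105*(-144))*j(-9, -10) = (105*(-144))*(-7) = -15120*(-7) = 105840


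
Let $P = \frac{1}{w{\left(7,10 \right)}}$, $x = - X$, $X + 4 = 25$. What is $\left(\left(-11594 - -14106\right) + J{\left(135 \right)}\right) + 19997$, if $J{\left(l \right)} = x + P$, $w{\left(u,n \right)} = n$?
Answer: $\frac{224881}{10} \approx 22488.0$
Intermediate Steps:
$X = 21$ ($X = -4 + 25 = 21$)
$x = -21$ ($x = \left(-1\right) 21 = -21$)
$P = \frac{1}{10} \approx 0.1$
$J{\left(l \right)} = - \frac{209}{10}$ ($J{\left(l \right)} = -21 + \frac{1}{10} = - \frac{209}{10}$)
$\left(\left(-11594 - -14106\right) + J{\left(135 \right)}\right) + 19997 = \left(\left(-11594 - -14106\right) - \frac{209}{10}\right) + 19997 = \left(\left(-11594 + 14106\right) - \frac{209}{10}\right) + 19997 = \left(2512 - \frac{209}{10}\right) + 19997 = \frac{24911}{10} + 19997 = \frac{224881}{10}$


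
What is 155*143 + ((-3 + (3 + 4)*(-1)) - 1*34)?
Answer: 22121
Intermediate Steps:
155*143 + ((-3 + (3 + 4)*(-1)) - 1*34) = 22165 + ((-3 + 7*(-1)) - 34) = 22165 + ((-3 - 7) - 34) = 22165 + (-10 - 34) = 22165 - 44 = 22121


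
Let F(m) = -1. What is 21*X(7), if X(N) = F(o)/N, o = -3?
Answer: -3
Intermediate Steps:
X(N) = -1/N
21*X(7) = 21*(-1/7) = -3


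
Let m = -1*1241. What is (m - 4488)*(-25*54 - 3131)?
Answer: 25671649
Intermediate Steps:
m = -1241
(m - 4488)*(-25*54 - 3131) = (-1241 - 4488)*(-25*54 - 3131) = -5729*(-1350 - 3131) = -5729*(-4481) = 25671649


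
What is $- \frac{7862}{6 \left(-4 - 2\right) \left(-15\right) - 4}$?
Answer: $- \frac{3931}{268} \approx -14.668$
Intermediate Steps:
$- \frac{7862}{6 \left(-4 - 2\right) \left(-15\right) - 4} = - \frac{7862}{6 \left(-6\right) \left(-15\right) - 4} = - \frac{7862}{\left(-36\right) \left(-15\right) - 4} = - \frac{7862}{540 - 4} = - \frac{7862}{536} = \left(-7862\right) \frac{1}{536} = - \frac{3931}{268}$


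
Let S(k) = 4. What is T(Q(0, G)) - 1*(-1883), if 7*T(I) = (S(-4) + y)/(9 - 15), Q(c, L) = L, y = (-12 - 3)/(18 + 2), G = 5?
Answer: 316331/168 ≈ 1882.9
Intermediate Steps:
y = -¾ (y = -15/20 = -15*1/20 = -¾ ≈ -0.75000)
T(I) = -13/168 (T(I) = ((4 - ¾)/(9 - 15))/7 = ((13/4)/(-6))/7 = ((13/4)*(-⅙))/7 = (⅐)*(-13/24) = -13/168)
T(Q(0, G)) - 1*(-1883) = -13/168 - 1*(-1883) = -13/168 + 1883 = 316331/168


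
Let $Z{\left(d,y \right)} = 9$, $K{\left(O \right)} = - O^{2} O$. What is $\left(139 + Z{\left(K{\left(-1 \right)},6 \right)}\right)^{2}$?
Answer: $21904$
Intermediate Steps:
$K{\left(O \right)} = - O^{3}$
$\left(139 + Z{\left(K{\left(-1 \right)},6 \right)}\right)^{2} = \left(139 + 9\right)^{2} = 148^{2} = 21904$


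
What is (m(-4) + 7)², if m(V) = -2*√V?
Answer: 33 - 56*I ≈ 33.0 - 56.0*I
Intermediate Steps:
(m(-4) + 7)² = (-4*I + 7)² = (7 - 4*I)²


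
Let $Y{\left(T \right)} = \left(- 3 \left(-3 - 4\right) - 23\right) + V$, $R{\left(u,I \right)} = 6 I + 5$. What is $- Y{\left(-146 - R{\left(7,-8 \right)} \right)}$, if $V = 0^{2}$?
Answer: $2$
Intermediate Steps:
$R{\left(u,I \right)} = 5 + 6 I$
$V = 0$
$Y{\left(T \right)} = -2$ ($Y{\left(T \right)} = \left(- 3 \left(-3 - 4\right) - 23\right) + 0 = \left(\left(-3\right) \left(-7\right) - 23\right) + 0 = \left(21 - 23\right) + 0 = -2 + 0 = -2$)
$- Y{\left(-146 - R{\left(7,-8 \right)} \right)} = \left(-1\right) \left(-2\right) = 2$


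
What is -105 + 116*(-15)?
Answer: -1845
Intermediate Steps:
-105 + 116*(-15) = -105 - 1740 = -1845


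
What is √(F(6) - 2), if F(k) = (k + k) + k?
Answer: 4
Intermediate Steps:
F(k) = 3*k (F(k) = 2*k + k = 3*k)
√(F(6) - 2) = √(3*6 - 2) = √(18 - 2) = √16 = 4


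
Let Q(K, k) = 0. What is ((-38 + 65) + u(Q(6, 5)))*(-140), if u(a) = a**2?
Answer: -3780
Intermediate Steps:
((-38 + 65) + u(Q(6, 5)))*(-140) = ((-38 + 65) + 0**2)*(-140) = (27 + 0)*(-140) = 27*(-140) = -3780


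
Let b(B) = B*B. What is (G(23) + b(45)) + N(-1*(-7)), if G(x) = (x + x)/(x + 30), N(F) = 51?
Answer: 110074/53 ≈ 2076.9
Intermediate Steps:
b(B) = B²
G(x) = 2*x/(30 + x) (G(x) = (2*x)/(30 + x) = 2*x/(30 + x))
(G(23) + b(45)) + N(-1*(-7)) = (2*23/(30 + 23) + 45²) + 51 = (2*23/53 + 2025) + 51 = (2*23*(1/53) + 2025) + 51 = (46/53 + 2025) + 51 = 107371/53 + 51 = 110074/53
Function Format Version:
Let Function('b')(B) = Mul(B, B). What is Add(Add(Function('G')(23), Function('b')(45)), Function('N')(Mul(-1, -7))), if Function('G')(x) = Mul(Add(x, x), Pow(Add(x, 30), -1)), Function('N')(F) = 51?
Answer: Rational(110074, 53) ≈ 2076.9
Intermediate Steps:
Function('b')(B) = Pow(B, 2)
Function('G')(x) = Mul(2, x, Pow(Add(30, x), -1)) (Function('G')(x) = Mul(Mul(2, x), Pow(Add(30, x), -1)) = Mul(2, x, Pow(Add(30, x), -1)))
Add(Add(Function('G')(23), Function('b')(45)), Function('N')(Mul(-1, -7))) = Add(Add(Mul(2, 23, Pow(Add(30, 23), -1)), Pow(45, 2)), 51) = Add(Add(Mul(2, 23, Pow(53, -1)), 2025), 51) = Add(Add(Mul(2, 23, Rational(1, 53)), 2025), 51) = Add(Add(Rational(46, 53), 2025), 51) = Add(Rational(107371, 53), 51) = Rational(110074, 53)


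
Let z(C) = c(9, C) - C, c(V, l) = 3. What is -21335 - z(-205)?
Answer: -21543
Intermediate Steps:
z(C) = 3 - C
-21335 - z(-205) = -21335 - (3 - 1*(-205)) = -21335 - (3 + 205) = -21335 - 1*208 = -21335 - 208 = -21543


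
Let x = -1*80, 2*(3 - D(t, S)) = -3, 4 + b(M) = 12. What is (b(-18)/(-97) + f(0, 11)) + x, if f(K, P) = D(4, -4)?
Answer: -14663/194 ≈ -75.583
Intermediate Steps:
b(M) = 8 (b(M) = -4 + 12 = 8)
D(t, S) = 9/2 (D(t, S) = 3 - ½*(-3) = 3 + 3/2 = 9/2)
f(K, P) = 9/2
x = -80
(b(-18)/(-97) + f(0, 11)) + x = (8/(-97) + 9/2) - 80 = (8*(-1/97) + 9/2) - 80 = (-8/97 + 9/2) - 80 = 857/194 - 80 = -14663/194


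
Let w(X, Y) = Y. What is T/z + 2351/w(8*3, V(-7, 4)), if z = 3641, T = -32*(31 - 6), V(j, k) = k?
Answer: 8556791/14564 ≈ 587.53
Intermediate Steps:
T = -800 (T = -32*25 = -800)
T/z + 2351/w(8*3, V(-7, 4)) = -800/3641 + 2351/4 = 8556791/14564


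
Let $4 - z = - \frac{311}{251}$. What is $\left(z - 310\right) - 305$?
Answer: $- \frac{153050}{251} \approx -609.76$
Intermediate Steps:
$z = \frac{1315}{251}$ ($z = 4 - - \frac{311}{251} = 4 + \frac{311}{251} = \frac{1315}{251} \approx 5.239$)
$\left(z - 310\right) - 305 = \left(\frac{1315}{251} - 310\right) - 305 = - \frac{76495}{251} - 305 = - \frac{153050}{251}$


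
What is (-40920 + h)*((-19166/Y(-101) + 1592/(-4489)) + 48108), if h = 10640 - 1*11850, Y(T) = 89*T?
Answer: -81787285343806020/40351621 ≈ -2.0269e+9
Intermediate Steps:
h = -1210 (h = 10640 - 11850 = -1210)
(-40920 + h)*((-19166/Y(-101) + 1592/(-4489)) + 48108) = (-40920 - 1210)*((-19166/(89*(-101)) + 1592/(-4489)) + 48108) = -42130*((-19166/(-8989) + 1592*(-1/4489)) + 48108) = -42130*((-19166*(-1/8989) - 1592/4489) + 48108) = -42130*((19166/8989 - 1592/4489) + 48108) = -42130*(71725686/40351621 + 48108) = -42130*1941307508754/40351621 = -81787285343806020/40351621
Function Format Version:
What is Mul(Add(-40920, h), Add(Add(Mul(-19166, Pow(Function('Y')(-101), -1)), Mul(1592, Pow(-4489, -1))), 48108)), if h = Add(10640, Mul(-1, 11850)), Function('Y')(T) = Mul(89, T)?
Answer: Rational(-81787285343806020, 40351621) ≈ -2.0269e+9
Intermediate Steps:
h = -1210 (h = Add(10640, -11850) = -1210)
Mul(Add(-40920, h), Add(Add(Mul(-19166, Pow(Function('Y')(-101), -1)), Mul(1592, Pow(-4489, -1))), 48108)) = Mul(Add(-40920, -1210), Add(Add(Mul(-19166, Pow(Mul(89, -101), -1)), Mul(1592, Pow(-4489, -1))), 48108)) = Mul(-42130, Add(Add(Mul(-19166, Pow(-8989, -1)), Mul(1592, Rational(-1, 4489))), 48108)) = Mul(-42130, Add(Add(Mul(-19166, Rational(-1, 8989)), Rational(-1592, 4489)), 48108)) = Mul(-42130, Add(Add(Rational(19166, 8989), Rational(-1592, 4489)), 48108)) = Mul(-42130, Add(Rational(71725686, 40351621), 48108)) = Mul(-42130, Rational(1941307508754, 40351621)) = Rational(-81787285343806020, 40351621)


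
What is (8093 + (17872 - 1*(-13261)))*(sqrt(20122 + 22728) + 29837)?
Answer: 1170386162 + 196130*sqrt(1714) ≈ 1.1785e+9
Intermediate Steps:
(8093 + (17872 - 1*(-13261)))*(sqrt(20122 + 22728) + 29837) = (8093 + (17872 + 13261))*(sqrt(42850) + 29837) = (8093 + 31133)*(5*sqrt(1714) + 29837) = 39226*(29837 + 5*sqrt(1714)) = 1170386162 + 196130*sqrt(1714)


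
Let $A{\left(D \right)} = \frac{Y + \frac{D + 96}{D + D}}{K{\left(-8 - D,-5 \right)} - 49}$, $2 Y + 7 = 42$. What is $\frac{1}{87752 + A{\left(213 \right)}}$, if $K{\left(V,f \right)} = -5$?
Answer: $\frac{1917}{168219937} \approx 1.1396 \cdot 10^{-5}$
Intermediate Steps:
$Y = \frac{35}{2}$ ($Y = - \frac{7}{2} + \frac{1}{2} \cdot 42 = - \frac{7}{2} + 21 = \frac{35}{2} \approx 17.5$)
$A{\left(D \right)} = - \frac{35}{108} - \frac{96 + D}{108 D}$ ($A{\left(D \right)} = \frac{\frac{35}{2} + \frac{D + 96}{D + D}}{-5 - 49} = \frac{\frac{35}{2} + \frac{96 + D}{2 D}}{-54} = \left(\frac{35}{2} + \left(96 + D\right) \frac{1}{2 D}\right) \left(- \frac{1}{54}\right) = \left(\frac{35}{2} + \frac{96 + D}{2 D}\right) \left(- \frac{1}{54}\right) = - \frac{35}{108} - \frac{96 + D}{108 D}$)
$\frac{1}{87752 + A{\left(213 \right)}} = \frac{1}{87752 + \frac{-8 - 639}{9 \cdot 213}} = \frac{1}{87752 + \frac{1}{9} \cdot \frac{1}{213} \left(-8 - 639\right)} = \frac{1}{87752 + \frac{1}{9} \cdot \frac{1}{213} \left(-647\right)} = \frac{1}{87752 - \frac{647}{1917}} = \frac{1}{\frac{168219937}{1917}} = \frac{1917}{168219937}$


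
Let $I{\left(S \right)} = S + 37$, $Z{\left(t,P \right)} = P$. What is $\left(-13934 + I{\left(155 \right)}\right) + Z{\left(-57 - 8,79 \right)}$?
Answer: $-13663$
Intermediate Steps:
$I{\left(S \right)} = 37 + S$
$\left(-13934 + I{\left(155 \right)}\right) + Z{\left(-57 - 8,79 \right)} = \left(-13934 + \left(37 + 155\right)\right) + 79 = \left(-13934 + 192\right) + 79 = -13742 + 79 = -13663$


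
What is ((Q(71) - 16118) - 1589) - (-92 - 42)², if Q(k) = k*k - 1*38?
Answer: -30660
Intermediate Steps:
Q(k) = -38 + k² (Q(k) = k² - 38 = -38 + k²)
((Q(71) - 16118) - 1589) - (-92 - 42)² = (((-38 + 71²) - 16118) - 1589) - (-92 - 42)² = (((-38 + 5041) - 16118) - 1589) - 1*(-134)² = ((5003 - 16118) - 1589) - 1*17956 = (-11115 - 1589) - 17956 = -12704 - 17956 = -30660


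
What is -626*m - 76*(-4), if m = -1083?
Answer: 678262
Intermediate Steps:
-626*m - 76*(-4) = -626*(-1083) - 76*(-4) = 677958 + 304 = 678262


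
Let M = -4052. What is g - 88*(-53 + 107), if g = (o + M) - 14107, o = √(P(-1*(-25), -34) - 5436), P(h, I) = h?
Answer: -22911 + I*√5411 ≈ -22911.0 + 73.559*I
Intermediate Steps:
o = I*√5411 (o = √(-1*(-25) - 5436) = √(25 - 5436) = √(-5411) = I*√5411 ≈ 73.559*I)
g = -18159 + I*√5411 (g = (I*√5411 - 4052) - 14107 = (-4052 + I*√5411) - 14107 = -18159 + I*√5411 ≈ -18159.0 + 73.559*I)
g - 88*(-53 + 107) = (-18159 + I*√5411) - 88*(-53 + 107) = (-18159 + I*√5411) - 88*54 = (-18159 + I*√5411) - 4752 = -22911 + I*√5411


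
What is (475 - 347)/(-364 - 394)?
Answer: -64/379 ≈ -0.16887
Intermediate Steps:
(475 - 347)/(-364 - 394) = 128/(-758) = 128*(-1/758) = -64/379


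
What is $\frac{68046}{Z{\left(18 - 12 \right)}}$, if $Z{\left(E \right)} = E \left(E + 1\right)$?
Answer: $\frac{11341}{7} \approx 1620.1$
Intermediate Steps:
$Z{\left(E \right)} = E \left(1 + E\right)$
$\frac{68046}{Z{\left(18 - 12 \right)}} = \frac{68046}{\left(18 - 12\right) \left(1 + \left(18 - 12\right)\right)} = \frac{68046}{6 \left(1 + 6\right)} = \frac{68046}{6 \cdot 7} = \frac{68046}{42} = 68046 \cdot \frac{1}{42} = \frac{11341}{7}$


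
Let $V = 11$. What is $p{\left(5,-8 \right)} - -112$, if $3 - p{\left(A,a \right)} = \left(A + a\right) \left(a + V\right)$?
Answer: $124$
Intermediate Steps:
$p{\left(A,a \right)} = 3 - \left(11 + a\right) \left(A + a\right)$ ($p{\left(A,a \right)} = 3 - \left(A + a\right) \left(a + 11\right) = 3 - \left(A + a\right) \left(11 + a\right) = 3 - \left(11 + a\right) \left(A + a\right)$)
$p{\left(5,-8 \right)} - -112 = \left(3 - \left(-8\right)^{2} - 55 - -88 - 5 \left(-8\right)\right) - -112 = \left(3 - 64 - 55 + 88 + 40\right) + 112 = 12 + 112 = 124$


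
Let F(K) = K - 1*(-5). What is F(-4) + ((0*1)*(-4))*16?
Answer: 1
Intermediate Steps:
F(K) = 5 + K (F(K) = K + 5 = 5 + K)
F(-4) + ((0*1)*(-4))*16 = (5 - 4) + ((0*1)*(-4))*16 = 1 + (0*(-4))*16 = 1 + 0*16 = 1 + 0 = 1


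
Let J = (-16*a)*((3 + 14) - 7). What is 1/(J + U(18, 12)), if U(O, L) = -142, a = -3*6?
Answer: 1/2738 ≈ 0.00036523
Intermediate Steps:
a = -18
J = 2880 (J = (-16*(-18))*((3 + 14) - 7) = 288*(17 - 7) = 288*10 = 2880)
1/(J + U(18, 12)) = 1/(2880 - 142) = 1/2738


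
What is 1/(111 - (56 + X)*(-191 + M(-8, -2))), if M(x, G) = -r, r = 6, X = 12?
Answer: 1/13507 ≈ 7.4036e-5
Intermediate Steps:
M(x, G) = -6 (M(x, G) = -1*6 = -6)
1/(111 - (56 + X)*(-191 + M(-8, -2))) = 1/(111 - (56 + 12)*(-191 - 6)) = 1/(111 - 68*(-197)) = 1/(111 - 1*(-13396)) = 1/(111 + 13396) = 1/13507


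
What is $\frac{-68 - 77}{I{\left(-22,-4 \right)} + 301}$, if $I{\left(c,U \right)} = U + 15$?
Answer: $- \frac{145}{312} \approx -0.46474$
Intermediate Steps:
$I{\left(c,U \right)} = 15 + U$
$\frac{-68 - 77}{I{\left(-22,-4 \right)} + 301} = \frac{-68 - 77}{\left(15 - 4\right) + 301} = - \frac{145}{11 + 301} = - \frac{145}{312}$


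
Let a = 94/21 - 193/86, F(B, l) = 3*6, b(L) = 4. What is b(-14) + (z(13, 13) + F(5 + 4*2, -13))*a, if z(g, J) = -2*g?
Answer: -12512/903 ≈ -13.856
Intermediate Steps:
F(B, l) = 18
a = 4031/1806 (a = 94*(1/21) - 193*1/86 = 94/21 - 193/86 = 4031/1806 ≈ 2.2320)
b(-14) + (z(13, 13) + F(5 + 4*2, -13))*a = 4 + (-2*13 + 18)*(4031/1806) = 4 + (-26 + 18)*(4031/1806) = 4 - 8*4031/1806 = 4 - 16124/903 = -12512/903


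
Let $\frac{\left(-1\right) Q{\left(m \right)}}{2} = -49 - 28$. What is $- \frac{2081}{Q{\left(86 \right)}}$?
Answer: $- \frac{2081}{154} \approx -13.513$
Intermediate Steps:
$Q{\left(m \right)} = 154$ ($Q{\left(m \right)} = - 2 \left(-49 - 28\right) = \left(-2\right) \left(-77\right) = 154$)
$- \frac{2081}{Q{\left(86 \right)}} = - \frac{2081}{154}$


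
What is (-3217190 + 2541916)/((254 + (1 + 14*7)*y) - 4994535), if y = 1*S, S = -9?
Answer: 337637/2497586 ≈ 0.13519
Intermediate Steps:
y = -9 (y = 1*(-9) = -9)
(-3217190 + 2541916)/((254 + (1 + 14*7)*y) - 4994535) = (-3217190 + 2541916)/((254 + (1 + 14*7)*(-9)) - 4994535) = -675274/((254 + (1 + 98)*(-9)) - 4994535) = -675274/((254 + 99*(-9)) - 4994535) = -675274/((254 - 891) - 4994535) = -675274/(-637 - 4994535) = -675274/(-4995172) = -675274*(-1/4995172) = 337637/2497586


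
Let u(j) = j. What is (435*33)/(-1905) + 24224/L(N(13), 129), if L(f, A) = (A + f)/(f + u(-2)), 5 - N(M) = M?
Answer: -30880277/15367 ≈ -2009.5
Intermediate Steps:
N(M) = 5 - M
L(f, A) = (A + f)/(-2 + f) (L(f, A) = (A + f)/(f - 2) = (A + f)/(-2 + f))
(435*33)/(-1905) + 24224/L(N(13), 129) = (435*33)/(-1905) + 24224/(((129 + (5 - 1*13))/(-2 + (5 - 1*13)))) = 14355*(-1/1905) + 24224/(((129 + (5 - 13))/(-2 + (5 - 13)))) = -957/127 + 24224/(((129 - 8)/(-2 - 8))) = -957/127 + 24224/((121/(-10))) = -957/127 + 24224/((-⅒*121)) = -957/127 + 24224/(-121/10) = -957/127 + 24224*(-10/121) = -957/127 - 242240/121 = -30880277/15367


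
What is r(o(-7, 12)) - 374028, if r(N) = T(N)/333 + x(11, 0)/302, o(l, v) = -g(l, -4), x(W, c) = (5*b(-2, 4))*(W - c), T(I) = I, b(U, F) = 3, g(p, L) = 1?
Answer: -37614445205/100566 ≈ -3.7403e+5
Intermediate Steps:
x(W, c) = -15*c + 15*W (x(W, c) = (5*3)*(W - c) = 15*(W - c) = -15*c + 15*W)
o(l, v) = -1 (o(l, v) = -1*1 = -1)
r(N) = 165/302 + N/333 (r(N) = N/333 + (-15*0 + 15*11)/302 = N*(1/333) + (0 + 165)*(1/302) = N/333 + 165*(1/302) = N/333 + 165/302 = 165/302 + N/333)
r(o(-7, 12)) - 374028 = (165/302 + (1/333)*(-1)) - 374028 = (165/302 - 1/333) - 374028 = 54643/100566 - 374028 = -37614445205/100566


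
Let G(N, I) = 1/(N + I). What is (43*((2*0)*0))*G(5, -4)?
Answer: 0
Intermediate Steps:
G(N, I) = 1/(I + N)
(43*((2*0)*0))*G(5, -4) = (43*((2*0)*0))/(-4 + 5) = (43*(0*0))/1 = (43*0)*1 = 0*1 = 0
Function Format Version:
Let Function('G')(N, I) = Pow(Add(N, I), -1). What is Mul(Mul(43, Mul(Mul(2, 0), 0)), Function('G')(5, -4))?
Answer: 0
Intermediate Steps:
Function('G')(N, I) = Pow(Add(I, N), -1)
Mul(Mul(43, Mul(Mul(2, 0), 0)), Function('G')(5, -4)) = Mul(Mul(43, Mul(Mul(2, 0), 0)), Pow(Add(-4, 5), -1)) = Mul(Mul(43, Mul(0, 0)), Pow(1, -1)) = Mul(Mul(43, 0), 1) = Mul(0, 1) = 0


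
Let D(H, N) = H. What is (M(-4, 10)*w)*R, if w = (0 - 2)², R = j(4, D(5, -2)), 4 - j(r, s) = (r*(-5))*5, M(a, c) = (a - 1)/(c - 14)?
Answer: 520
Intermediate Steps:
M(a, c) = (-1 + a)/(-14 + c)
j(r, s) = 4 + 25*r (j(r, s) = 4 - r*(-5)*5 = 4 - (-5*r)*5 = 4 - (-25)*r = 4 + 25*r)
R = 104 (R = 4 + 25*4 = 4 + 100 = 104)
w = 4 (w = (-2)² = 4)
(M(-4, 10)*w)*R = (((-1 - 4)/(-14 + 10))*4)*104 = ((-5/(-4))*4)*104 = (-¼*(-5)*4)*104 = ((5/4)*4)*104 = 5*104 = 520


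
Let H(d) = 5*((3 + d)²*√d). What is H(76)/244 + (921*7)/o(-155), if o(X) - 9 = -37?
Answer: -921/4 + 31205*√19/122 ≈ 884.66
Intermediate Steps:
o(X) = -28 (o(X) = 9 - 37 = -28)
H(d) = 5*√d*(3 + d)² (H(d) = 5*(√d*(3 + d)²) = 5*√d*(3 + d)²)
H(76)/244 + (921*7)/o(-155) = (5*√76*(3 + 76)²)/244 + (921*7)/(-28) = (5*(2*√19)*79²)*(1/244) + 6447*(-1/28) = (5*(2*√19)*6241)*(1/244) - 921/4 = (62410*√19)*(1/244) - 921/4 = 31205*√19/122 - 921/4 = -921/4 + 31205*√19/122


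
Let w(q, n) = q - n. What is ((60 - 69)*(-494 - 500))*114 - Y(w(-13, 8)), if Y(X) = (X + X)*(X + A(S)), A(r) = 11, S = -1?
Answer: 1019424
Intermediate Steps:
Y(X) = 2*X*(11 + X) (Y(X) = (X + X)*(X + 11) = (2*X)*(11 + X) = 2*X*(11 + X))
((60 - 69)*(-494 - 500))*114 - Y(w(-13, 8)) = ((60 - 69)*(-494 - 500))*114 - 2*(-13 - 1*8)*(11 + (-13 - 1*8)) = -9*(-994)*114 - 2*(-13 - 8)*(11 + (-13 - 8)) = 8946*114 - 2*(-21)*(11 - 21) = 1019844 - 2*(-21)*(-10) = 1019844 - 1*420 = 1019844 - 420 = 1019424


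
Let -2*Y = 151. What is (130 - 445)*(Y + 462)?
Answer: -243495/2 ≈ -1.2175e+5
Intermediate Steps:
Y = -151/2 (Y = -½*151 = -151/2 ≈ -75.500)
(130 - 445)*(Y + 462) = (130 - 445)*(-151/2 + 462) = -315*773/2 = -243495/2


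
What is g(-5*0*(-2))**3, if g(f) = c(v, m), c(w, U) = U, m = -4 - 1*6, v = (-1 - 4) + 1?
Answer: -1000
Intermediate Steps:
v = -4 (v = -5 + 1 = -4)
m = -10 (m = -4 - 6 = -10)
g(f) = -10
g(-5*0*(-2))**3 = (-10)**3 = -1000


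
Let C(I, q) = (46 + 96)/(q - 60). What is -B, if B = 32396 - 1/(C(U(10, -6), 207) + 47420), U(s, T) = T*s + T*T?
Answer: -225828693125/6970882 ≈ -32396.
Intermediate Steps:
U(s, T) = T² + T*s (U(s, T) = T*s + T² = T² + T*s)
C(I, q) = 142/(-60 + q)
B = 225828693125/6970882 (B = 32396 - 1/(142/(-60 + 207) + 47420) = 32396 - 1/(142/147 + 47420) = 32396 - 1/6970882/147 = 32396 - 1*147/6970882 = 32396 - 147/6970882 = 225828693125/6970882 ≈ 32396.)
-B = -1*225828693125/6970882 = -225828693125/6970882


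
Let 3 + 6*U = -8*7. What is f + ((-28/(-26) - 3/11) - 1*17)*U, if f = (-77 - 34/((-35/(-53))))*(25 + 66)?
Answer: -8246053/715 ≈ -11533.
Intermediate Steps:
U = -59/6 (U = -½ + (-8*7)/6 = -½ + (⅙)*(-56) = -½ - 28/3 = -59/6 ≈ -9.8333)
f = -58461/5 (f = (-77 - 34/((-35*(-1/53))))*91 = (-77 - 34/35/53)*91 = (-77 - 34*53/35)*91 = (-77 - 1802/35)*91 = -4497/35*91 = -58461/5 ≈ -11692.)
f + ((-28/(-26) - 3/11) - 1*17)*U = -58461/5 + ((-28/(-26) - 3/11) - 1*17)*(-59/6) = -58461/5 + ((-28*(-1/26) - 3*1/11) - 17)*(-59/6) = -58461/5 + ((14/13 - 3/11) - 17)*(-59/6) = -58461/5 + (115/143 - 17)*(-59/6) = -58461/5 - 2316/143*(-59/6) = -58461/5 + 22774/143 = -8246053/715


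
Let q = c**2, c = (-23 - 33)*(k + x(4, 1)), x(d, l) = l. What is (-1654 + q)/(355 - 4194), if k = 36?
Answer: -4291530/3839 ≈ -1117.9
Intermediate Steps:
c = -2072 (c = (-23 - 33)*(36 + 1) = -56*37 = -2072)
q = 4293184 (q = (-2072)**2 = 4293184)
(-1654 + q)/(355 - 4194) = (-1654 + 4293184)/(355 - 4194) = 4291530/(-3839) = 4291530*(-1/3839) = -4291530/3839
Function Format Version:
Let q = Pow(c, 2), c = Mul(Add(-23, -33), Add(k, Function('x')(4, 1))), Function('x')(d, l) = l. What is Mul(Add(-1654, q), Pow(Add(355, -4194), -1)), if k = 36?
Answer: Rational(-4291530, 3839) ≈ -1117.9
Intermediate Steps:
c = -2072 (c = Mul(Add(-23, -33), Add(36, 1)) = Mul(-56, 37) = -2072)
q = 4293184 (q = Pow(-2072, 2) = 4293184)
Mul(Add(-1654, q), Pow(Add(355, -4194), -1)) = Mul(Add(-1654, 4293184), Pow(Add(355, -4194), -1)) = Mul(4291530, Pow(-3839, -1)) = Mul(4291530, Rational(-1, 3839)) = Rational(-4291530, 3839)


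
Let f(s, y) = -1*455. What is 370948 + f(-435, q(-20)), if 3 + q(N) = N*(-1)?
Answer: 370493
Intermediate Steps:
q(N) = -3 - N (q(N) = -3 + N*(-1) = -3 - N)
f(s, y) = -455
370948 + f(-435, q(-20)) = 370948 - 455 = 370493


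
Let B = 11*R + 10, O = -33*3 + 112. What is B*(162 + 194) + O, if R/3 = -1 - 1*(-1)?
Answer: 3573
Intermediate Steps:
R = 0 (R = 3*(-1 - 1*(-1)) = 3*(-1 + 1) = 3*0 = 0)
O = 13 (O = -99 + 112 = 13)
B = 10 (B = 11*0 + 10 = 0 + 10 = 10)
B*(162 + 194) + O = 10*(162 + 194) + 13 = 10*356 + 13 = 3560 + 13 = 3573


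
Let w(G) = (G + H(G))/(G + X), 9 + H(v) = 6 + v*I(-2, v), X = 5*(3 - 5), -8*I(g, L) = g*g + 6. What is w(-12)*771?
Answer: 0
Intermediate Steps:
I(g, L) = -¾ - g²/8 (I(g, L) = -(g*g + 6)/8 = -(g² + 6)/8 = -(6 + g²)/8 = -¾ - g²/8)
X = -10 (X = 5*(-2) = -10)
H(v) = -3 - 5*v/4 (H(v) = -9 + (6 + v*(-¾ - ⅛*(-2)²)) = -9 + (6 + v*(-¾ - ⅛*4)) = -9 + (6 + v*(-¾ - ½)) = -9 + (6 + v*(-5/4)) = -9 + (6 - 5*v/4) = -3 - 5*v/4)
w(G) = (-3 - G/4)/(-10 + G) (w(G) = (G + (-3 - 5*G/4))/(G - 10) = (-3 - G/4)/(-10 + G))
w(-12)*771 = ((-12 - 1*(-12))/(4*(-10 - 12)))*771 = ((¼)*(-12 + 12)/(-22))*771 = ((¼)*(-1/22)*0)*771 = 0*771 = 0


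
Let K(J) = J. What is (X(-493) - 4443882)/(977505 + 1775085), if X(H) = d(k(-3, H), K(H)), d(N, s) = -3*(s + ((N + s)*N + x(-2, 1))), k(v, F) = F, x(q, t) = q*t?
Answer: -1966897/917530 ≈ -2.1437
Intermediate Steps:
d(N, s) = 6 - 3*s - 3*N*(N + s) (d(N, s) = -3*(s + ((N + s)*N - 2*1)) = -3*(s + (N*(N + s) - 2)) = -3*(s + (-2 + N*(N + s))) = -3*(-2 + s + N*(N + s)) = 6 - 3*s - 3*N*(N + s))
X(H) = 6 - 6*H² - 3*H (X(H) = 6 - 3*H - 3*H² - 3*H*H = 6 - 3*H - 3*H² - 3*H² = 6 - 6*H² - 3*H)
(X(-493) - 4443882)/(977505 + 1775085) = ((6 - 6*(-493)² - 3*(-493)) - 4443882)/(977505 + 1775085) = ((6 - 6*243049 + 1479) - 4443882)/2752590 = ((6 - 1458294 + 1479) - 4443882)*(1/2752590) = (-1456809 - 4443882)*(1/2752590) = -5900691*1/2752590 = -1966897/917530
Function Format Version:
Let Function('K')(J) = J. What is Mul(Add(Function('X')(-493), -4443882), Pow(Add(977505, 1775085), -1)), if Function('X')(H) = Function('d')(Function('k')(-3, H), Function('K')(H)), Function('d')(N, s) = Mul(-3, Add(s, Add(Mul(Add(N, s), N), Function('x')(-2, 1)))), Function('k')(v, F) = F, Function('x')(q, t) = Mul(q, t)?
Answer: Rational(-1966897, 917530) ≈ -2.1437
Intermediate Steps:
Function('d')(N, s) = Add(6, Mul(-3, s), Mul(-3, N, Add(N, s))) (Function('d')(N, s) = Mul(-3, Add(s, Add(Mul(Add(N, s), N), Mul(-2, 1)))) = Mul(-3, Add(s, Add(Mul(N, Add(N, s)), -2))) = Mul(-3, Add(s, Add(-2, Mul(N, Add(N, s))))) = Mul(-3, Add(-2, s, Mul(N, Add(N, s)))) = Add(6, Mul(-3, s), Mul(-3, N, Add(N, s))))
Function('X')(H) = Add(6, Mul(-6, Pow(H, 2)), Mul(-3, H)) (Function('X')(H) = Add(6, Mul(-3, H), Mul(-3, Pow(H, 2)), Mul(-3, H, H)) = Add(6, Mul(-3, H), Mul(-3, Pow(H, 2)), Mul(-3, Pow(H, 2))) = Add(6, Mul(-6, Pow(H, 2)), Mul(-3, H)))
Mul(Add(Function('X')(-493), -4443882), Pow(Add(977505, 1775085), -1)) = Mul(Add(Add(6, Mul(-6, Pow(-493, 2)), Mul(-3, -493)), -4443882), Pow(Add(977505, 1775085), -1)) = Mul(Add(Add(6, Mul(-6, 243049), 1479), -4443882), Pow(2752590, -1)) = Mul(Add(Add(6, -1458294, 1479), -4443882), Rational(1, 2752590)) = Mul(Add(-1456809, -4443882), Rational(1, 2752590)) = Mul(-5900691, Rational(1, 2752590)) = Rational(-1966897, 917530)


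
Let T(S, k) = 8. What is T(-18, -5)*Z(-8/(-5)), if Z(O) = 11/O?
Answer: 55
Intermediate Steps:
T(-18, -5)*Z(-8/(-5)) = 8*(11/((-8/(-5)))) = 8*(11/((-8*(-⅕)))) = 8*(11/(8/5)) = 8*(11*(5/8)) = 8*(55/8) = 55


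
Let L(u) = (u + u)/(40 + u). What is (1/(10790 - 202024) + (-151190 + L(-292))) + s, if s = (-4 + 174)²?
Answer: -1473290449079/12047742 ≈ -1.2229e+5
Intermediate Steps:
L(u) = 2*u/(40 + u) (L(u) = (2*u)/(40 + u) = 2*u/(40 + u))
s = 28900 (s = 170² = 28900)
(1/(10790 - 202024) + (-151190 + L(-292))) + s = (1/(10790 - 202024) + (-151190 + 2*(-292)/(40 - 292))) + 28900 = (1/(-191234) + (-151190 + 2*(-292)/(-252))) + 28900 = (-1/191234 + (-151190 + 2*(-292)*(-1/252))) + 28900 = (-1/191234 + (-151190 + 146/63)) + 28900 = (-1/191234 - 9524824/63) + 28900 = -1821470192879/12047742 + 28900 = -1473290449079/12047742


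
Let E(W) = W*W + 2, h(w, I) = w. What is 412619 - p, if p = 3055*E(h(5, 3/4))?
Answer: 330134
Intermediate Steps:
E(W) = 2 + W**2 (E(W) = W**2 + 2 = 2 + W**2)
p = 82485 (p = 3055*(2 + 5**2) = 3055*(2 + 25) = 3055*27 = 82485)
412619 - p = 412619 - 1*82485 = 412619 - 82485 = 330134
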